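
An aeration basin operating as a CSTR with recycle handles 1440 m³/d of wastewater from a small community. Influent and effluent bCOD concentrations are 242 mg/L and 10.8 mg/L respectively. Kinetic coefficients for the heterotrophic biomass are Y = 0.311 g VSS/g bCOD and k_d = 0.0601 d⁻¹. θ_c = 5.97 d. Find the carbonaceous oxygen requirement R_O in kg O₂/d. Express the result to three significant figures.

R_O ≈ 225 kg O₂/d

The observed yield is Y_obs = Y/(1 + k_d·θ_c) = 0.311 / (1 + 0.0601 × 5.97) = 0.311 / 1.359 = 0.2289 g VSS per g bCOD removed.
Q·(S₀ − S) = 1440 × (242 − 10.8) × 10⁻³ = 332.9 kg/d removed.
Net sludge production P_X = 0.2289 × 332.9 = 76.20 kg VSS/d.
R_O = Q·(S₀ − S) − 1.42·P_X = 332.9 − 1.42 × 76.20 = 224.7 kg O₂/d.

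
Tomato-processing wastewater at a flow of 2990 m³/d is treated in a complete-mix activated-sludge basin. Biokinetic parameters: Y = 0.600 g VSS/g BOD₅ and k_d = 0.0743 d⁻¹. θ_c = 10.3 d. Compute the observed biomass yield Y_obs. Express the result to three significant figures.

Observed yield with endogenous decay: Y_obs = Y / (1 + k_d·θ_c) = 0.600 / (1 + 0.0743 × 10.3) = 0.600 / 1.765 = 0.3399 g VSS/g BOD₅.

Y_obs ≈ 0.340 g VSS/g BOD₅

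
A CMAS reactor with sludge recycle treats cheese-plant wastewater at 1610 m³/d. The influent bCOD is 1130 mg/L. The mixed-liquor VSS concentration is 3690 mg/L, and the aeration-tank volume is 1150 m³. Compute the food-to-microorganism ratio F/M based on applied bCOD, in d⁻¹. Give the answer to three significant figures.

F/M ≈ 0.429 d⁻¹

Food-to-microorganism ratio F/M = Q S₀ / (V X) = 1610 × 1130 / (1150 × 3690) = 0.4287 d⁻¹.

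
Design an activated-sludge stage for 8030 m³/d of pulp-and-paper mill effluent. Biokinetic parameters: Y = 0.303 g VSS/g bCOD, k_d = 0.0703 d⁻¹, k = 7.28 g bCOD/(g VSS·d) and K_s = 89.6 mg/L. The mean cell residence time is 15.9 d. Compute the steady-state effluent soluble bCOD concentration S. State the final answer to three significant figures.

For a completely mixed reactor with recycle the Lawrence–McCarty relation gives S = K_s·(1 + k_d·θ_c) / [θ_c·(Y·k − k_d) − 1] = 89.6 × (1 + 0.0703 × 15.9) / [15.9 × (0.303 × 7.28 − 0.0703) − 1] = 189.8 / 32.96 = 5.758 mg/L.

S ≈ 5.76 mg/L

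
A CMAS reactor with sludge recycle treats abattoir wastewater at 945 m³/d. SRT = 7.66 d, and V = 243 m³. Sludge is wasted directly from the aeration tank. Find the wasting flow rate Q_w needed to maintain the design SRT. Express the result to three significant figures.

Wasting from the aeration tank: Q_w = V / θ_c = 243.0 / 7.66 = 31.72 m³/d.

Q_w ≈ 31.7 m³/d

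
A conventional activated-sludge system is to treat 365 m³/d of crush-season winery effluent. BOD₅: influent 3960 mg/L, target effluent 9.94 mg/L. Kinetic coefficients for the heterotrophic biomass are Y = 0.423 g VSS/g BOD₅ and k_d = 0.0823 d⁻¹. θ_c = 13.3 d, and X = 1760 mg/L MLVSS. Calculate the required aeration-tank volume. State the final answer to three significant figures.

V ≈ 2200 m³

Rearranging the biomass balance for a CMAS with decay, V = Y·Q·ΔS·θ_c / [X·(1+k_d θ_c)] = 0.423 × 365 × (3960 − 9.94) × 13.3 / [1760 × (1 + 0.0823 × 13.3)] = 8.11×10^6 / 3686 = 2200 m³.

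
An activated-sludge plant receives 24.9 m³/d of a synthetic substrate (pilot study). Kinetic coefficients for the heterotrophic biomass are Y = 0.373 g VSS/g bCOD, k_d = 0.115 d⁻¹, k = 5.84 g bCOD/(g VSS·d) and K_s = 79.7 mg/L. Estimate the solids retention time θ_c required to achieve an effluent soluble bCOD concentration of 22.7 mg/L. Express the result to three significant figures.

θ_c ≈ 2.72 d

From 1/θ_c = Y·k·S/(K_s + S) − k_d: Y·k·S/(K_s+S) = 0.373 × 5.84 × 22.7 / (79.7 + 22.7) = 0.4829 d⁻¹.
1/θ_c = 0.4829 − 0.115 = 0.3679 d⁻¹, so θ_c = 2.718 d.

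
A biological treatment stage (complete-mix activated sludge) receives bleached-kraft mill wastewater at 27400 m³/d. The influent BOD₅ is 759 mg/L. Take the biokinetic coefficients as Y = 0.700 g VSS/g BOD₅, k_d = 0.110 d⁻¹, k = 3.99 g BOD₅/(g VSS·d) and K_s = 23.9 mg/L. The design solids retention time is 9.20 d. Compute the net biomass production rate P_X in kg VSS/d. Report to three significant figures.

P_X ≈ 7220 kg VSS/d

Effluent substrate depends only on kinetics and SRT: S = K_s(1 + k_d θ_c) / [θ_c(Yk − k_d) − 1] = 23.9 × (1 + 0.110 × 9.20) / [9.20 × (0.700 × 3.99 − 0.110) − 1] = 48.09 / 23.68 = 2.030 mg/L.
Y_obs = Y / (1 + k_d θ_c) = 0.700 / (1 + 0.110 × 9.20) = 0.700 / 2.012 = 0.3479.
Q·(S₀ − S) = 27400 × (759 − 2.03) × 10⁻³ = 20741 kg/d removed.
Biomass produced: P_X = Y_obs·Q·ΔS = 0.3479 × 20741 ≈ 7216 kg VSS/d.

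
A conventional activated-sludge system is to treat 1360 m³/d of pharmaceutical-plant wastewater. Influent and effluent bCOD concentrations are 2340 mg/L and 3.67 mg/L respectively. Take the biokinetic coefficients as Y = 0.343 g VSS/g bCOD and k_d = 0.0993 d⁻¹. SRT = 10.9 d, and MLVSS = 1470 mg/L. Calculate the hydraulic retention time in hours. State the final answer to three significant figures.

τ ≈ 68.5 h

Steady-state biomass mass balance: V·X·(1 + k_d·θ_c) = Y·Q·(S₀ − S)·θ_c, so V = 0.343 × 1360 × (2340 − 3.67) × 10.9 / [1470 × (1 + 0.0993 × 10.9)] = 1.19×10^7 / 3061 = 3881 m³.
HRT = V/Q = 3881 m³ / 1360 m³·d⁻¹ = 2.854 d × 24 = 68.48 h.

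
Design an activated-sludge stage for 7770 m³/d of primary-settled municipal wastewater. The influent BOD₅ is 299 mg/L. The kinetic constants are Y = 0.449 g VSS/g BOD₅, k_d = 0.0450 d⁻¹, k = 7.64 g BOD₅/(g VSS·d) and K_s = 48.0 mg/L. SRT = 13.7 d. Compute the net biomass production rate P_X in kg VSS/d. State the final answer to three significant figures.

From the Monod/SRT balance for a CMAS, S = K_s·(1+k_d θ_c)/[θ_c·(Y k − k_d) − 1] = 48.0 × (1 + 0.0450 × 13.7) / [13.7 × (0.449 × 7.64 − 0.0450) − 1] = 77.59 / 45.38 = 1.710 mg/L.
Y_obs = Y / (1 + k_d θ_c) = 0.449 / (1 + 0.0450 × 13.7) = 0.449 / 1.616 = 0.2778.
Substrate removed = Q·(S₀ − S) = 7770 m³/d × (299 − 1.71) g/m³ = 2.31×10^6 g/d = 2310 kg/d.
Net biomass production P_X = Y_obs × Q·(S₀ − S) = 0.2778 × 2310 = 641.6 kg VSS/d.

P_X ≈ 642 kg VSS/d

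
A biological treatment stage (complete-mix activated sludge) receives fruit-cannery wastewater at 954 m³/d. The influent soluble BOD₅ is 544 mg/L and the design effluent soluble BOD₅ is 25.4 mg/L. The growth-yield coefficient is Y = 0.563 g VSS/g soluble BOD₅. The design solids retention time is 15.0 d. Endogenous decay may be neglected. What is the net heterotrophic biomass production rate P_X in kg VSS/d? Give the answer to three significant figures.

P_X ≈ 279 kg VSS/d

With endogenous decay neglected, the observed yield equals the true yield: Y_obs = Y = 0.563 g VSS/g soluble BOD₅.
ΔS = 544 − 25.4 = 518.6 mg/L, so the substrate removal rate is 954 × 518.6/1000 = 494.7 kg soluble BOD₅/d.
Net biomass production P_X = Y_obs × Q·(S₀ − S) = 0.5630 × 494.7 = 278.5 kg VSS/d.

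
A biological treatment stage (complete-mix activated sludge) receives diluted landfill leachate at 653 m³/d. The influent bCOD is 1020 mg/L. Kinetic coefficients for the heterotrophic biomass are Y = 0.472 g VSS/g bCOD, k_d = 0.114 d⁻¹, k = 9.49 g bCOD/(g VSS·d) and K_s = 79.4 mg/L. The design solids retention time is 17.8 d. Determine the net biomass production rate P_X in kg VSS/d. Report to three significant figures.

P_X ≈ 103 kg VSS/d

For a completely mixed reactor with recycle the Lawrence–McCarty relation gives S = K_s·(1 + k_d·θ_c) / [θ_c·(Y·k − k_d) − 1] = 79.4 × (1 + 0.114 × 17.8) / [17.8 × (0.472 × 9.49 − 0.114) − 1] = 240.5 / 76.70 = 3.136 mg/L.
Y_obs = Y / (1 + k_d θ_c) = 0.472 / (1 + 0.114 × 17.8) = 0.472 / 3.029 = 0.1558.
Substrate removed = Q·(S₀ − S) = 653 m³/d × (1020 − 3.14) g/m³ = 6.64×10^5 g/d = 664.0 kg/d.
P_X = Y_obs · Q(S₀ − S) = 0.1558 × 664.0 = 103.5 kg VSS/d.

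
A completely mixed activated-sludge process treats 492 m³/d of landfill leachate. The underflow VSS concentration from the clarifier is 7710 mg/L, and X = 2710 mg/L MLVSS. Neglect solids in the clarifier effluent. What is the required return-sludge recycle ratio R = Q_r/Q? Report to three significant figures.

R ≈ 0.542

Solids balance on the clarifier gives (1+R)X = R·X_r, so R = X/(X_r − X) = 2710 / (7710 − 2710) = 0.5420.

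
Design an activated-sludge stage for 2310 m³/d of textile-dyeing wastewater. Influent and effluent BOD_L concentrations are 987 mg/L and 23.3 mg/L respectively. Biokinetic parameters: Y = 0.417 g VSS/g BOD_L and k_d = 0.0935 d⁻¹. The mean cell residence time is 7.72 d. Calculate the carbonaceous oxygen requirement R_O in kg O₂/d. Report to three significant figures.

Correct the yield for decay: Y_obs = Y/(1 + k_d θ_c) = 0.417 / (1 + 0.0935 × 7.72) = 0.417 / 1.722 = 0.2422.
Q·(S₀ − S) = 2310 × (987 − 23.3) × 10⁻³ = 2226 kg/d removed.
Net sludge production P_X = 0.2422 × 2226 = 539.1 kg VSS/d.
R_O = Q·ΔS − 1.42 P_X = 2226 − 765.6 = 1461 kg O₂/d.

R_O ≈ 1460 kg O₂/d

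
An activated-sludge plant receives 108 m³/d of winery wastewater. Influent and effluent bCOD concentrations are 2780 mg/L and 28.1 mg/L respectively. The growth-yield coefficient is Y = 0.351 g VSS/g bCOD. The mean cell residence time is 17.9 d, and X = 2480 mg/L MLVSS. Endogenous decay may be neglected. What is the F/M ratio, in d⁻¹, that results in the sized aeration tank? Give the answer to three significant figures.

With k_d = 0 the design equation reduces to V = Y Q (S₀−S) θ_c / X = 0.351 × 108 × (2780 − 28.1) × 17.9 / 2480 = 752.9 m³.
Food-to-microorganism ratio F/M = Q S₀ / (V X) = 108 × 2780 / (752.9 × 2480) = 0.1608 d⁻¹.

F/M ≈ 0.161 d⁻¹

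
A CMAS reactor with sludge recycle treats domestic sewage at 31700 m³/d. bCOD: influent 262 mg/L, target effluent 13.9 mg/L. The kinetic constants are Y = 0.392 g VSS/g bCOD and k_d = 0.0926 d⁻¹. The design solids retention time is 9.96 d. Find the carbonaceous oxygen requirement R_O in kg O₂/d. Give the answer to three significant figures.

R_O ≈ 5590 kg O₂/d

The observed yield is Y_obs = Y/(1 + k_d·θ_c) = 0.392 / (1 + 0.0926 × 9.96) = 0.392 / 1.922 = 0.2039 g VSS per g bCOD removed.
ΔS = 262 − 13.9 = 248.1 mg/L, so the substrate removal rate is 31700 × 248.1/1000 = 7865 kg bCOD/d.
Biomass synthesised: P_X = Y_obs × 7865 = 1604 kg VSS/d.
R_O = Q·(S₀ − S) − 1.42·P_X = 7865 − 1.42 × 1604 = 5587 kg O₂/d.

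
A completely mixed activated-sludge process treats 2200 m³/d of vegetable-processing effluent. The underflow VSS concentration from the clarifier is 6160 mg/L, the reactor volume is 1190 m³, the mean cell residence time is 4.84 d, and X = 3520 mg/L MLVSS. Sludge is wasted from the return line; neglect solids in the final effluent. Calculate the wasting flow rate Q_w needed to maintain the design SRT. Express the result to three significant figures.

Q_w = (V·X)/(θ_c X_r) = 1190 × 3520 / (4.84 × 6160) = 140.5 m³/d.

Q_w ≈ 140 m³/d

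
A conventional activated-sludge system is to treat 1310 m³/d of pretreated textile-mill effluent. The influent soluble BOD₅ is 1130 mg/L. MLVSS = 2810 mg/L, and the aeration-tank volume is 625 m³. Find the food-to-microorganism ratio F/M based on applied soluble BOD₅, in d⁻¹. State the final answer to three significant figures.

F/M ≈ 0.843 d⁻¹

F/M = Q·S₀ / (V·X) = 1310 × 1130 / (625.0 × 2810) = 0.8429 g soluble BOD₅·(g VSS·d)⁻¹.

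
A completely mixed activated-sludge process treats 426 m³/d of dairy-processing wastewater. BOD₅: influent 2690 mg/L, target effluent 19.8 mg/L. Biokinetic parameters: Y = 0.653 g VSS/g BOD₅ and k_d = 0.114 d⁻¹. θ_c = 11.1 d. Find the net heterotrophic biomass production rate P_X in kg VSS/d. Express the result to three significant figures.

The observed yield is Y_obs = Y/(1 + k_d·θ_c) = 0.653 / (1 + 0.114 × 11.1) = 0.653 / 2.265 = 0.2882 g VSS per g BOD₅ removed.
ΔS = 2690 − 19.8 = 2670 mg/L, so the substrate removal rate is 426 × 2670/1000 = 1138 kg BOD₅/d.
So the net sludge growth is P_X = 0.2882 × 1138 = 327.9 kg VSS/d.

P_X ≈ 328 kg VSS/d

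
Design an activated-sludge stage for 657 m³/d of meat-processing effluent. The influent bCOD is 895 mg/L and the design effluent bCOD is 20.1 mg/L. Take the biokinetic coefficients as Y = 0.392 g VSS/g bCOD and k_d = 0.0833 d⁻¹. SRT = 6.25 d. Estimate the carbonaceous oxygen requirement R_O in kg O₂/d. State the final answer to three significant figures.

R_O ≈ 364 kg O₂/d

Y_obs = Y / (1 + k_d θ_c) = 0.392 / (1 + 0.0833 × 6.25) = 0.392 / 1.521 = 0.2578.
Q·(S₀ − S) = 657 × (895 − 20.1) × 10⁻³ = 574.8 kg/d removed.
P_X = Y_obs·Q·(S₀ − S) = 0.2578 × 574.8 = 148.2 kg VSS/d.
R_O = Q·(S₀ − S) − 1.42·P_X = 574.8 − 1.42 × 148.2 = 364.4 kg O₂/d.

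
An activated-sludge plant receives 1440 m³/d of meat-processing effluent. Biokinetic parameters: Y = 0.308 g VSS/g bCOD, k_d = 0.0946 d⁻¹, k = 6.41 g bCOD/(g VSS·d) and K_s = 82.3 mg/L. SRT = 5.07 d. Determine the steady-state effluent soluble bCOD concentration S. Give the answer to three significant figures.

Effluent substrate depends only on kinetics and SRT: S = K_s(1 + k_d θ_c) / [θ_c(Yk − k_d) − 1] = 82.3 × (1 + 0.0946 × 5.07) / [5.07 × (0.308 × 6.41 − 0.0946) − 1] = 121.8 / 8.530 = 14.28 mg/L.

S ≈ 14.3 mg/L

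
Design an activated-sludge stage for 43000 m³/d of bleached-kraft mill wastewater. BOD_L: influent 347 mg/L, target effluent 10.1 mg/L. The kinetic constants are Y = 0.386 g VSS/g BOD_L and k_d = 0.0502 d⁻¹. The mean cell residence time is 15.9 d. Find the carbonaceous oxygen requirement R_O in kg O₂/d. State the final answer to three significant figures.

Y_obs = Y / (1 + k_d θ_c) = 0.386 / (1 + 0.0502 × 15.9) = 0.386 / 1.798 = 0.2147.
Mass of BOD_L removed per day: Q(S₀ − S) = 43000 × 336.9 g/m³ = 14487 kg/d.
P_X = Y_obs·Q·(S₀ − S) = 0.2147 × 14487 = 3110 kg VSS/d.
R_O = Q·ΔS − 1.42 P_X = 14487 − 4416 = 10071 kg O₂/d.

R_O ≈ 10100 kg O₂/d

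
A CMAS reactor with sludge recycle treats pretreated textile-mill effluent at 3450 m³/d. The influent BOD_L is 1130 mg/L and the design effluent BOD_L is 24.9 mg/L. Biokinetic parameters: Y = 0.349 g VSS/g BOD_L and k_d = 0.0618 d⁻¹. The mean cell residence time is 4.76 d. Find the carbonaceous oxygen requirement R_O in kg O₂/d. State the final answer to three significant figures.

R_O ≈ 2350 kg O₂/d

Y_obs = Y / (1 + k_d θ_c) = 0.349 / (1 + 0.0618 × 4.76) = 0.349 / 1.294 = 0.2697.
Q·(S₀ − S) = 3450 × (1130 − 24.9) × 10⁻³ = 3813 kg/d removed.
Net sludge production P_X = 0.2697 × 3813 = 1028 kg VSS/d.
Carbonaceous O₂ demand = substrate oxidised − cell-mass equivalent = 3813 − 1.42 × 1028 = 2353 kg O₂/d.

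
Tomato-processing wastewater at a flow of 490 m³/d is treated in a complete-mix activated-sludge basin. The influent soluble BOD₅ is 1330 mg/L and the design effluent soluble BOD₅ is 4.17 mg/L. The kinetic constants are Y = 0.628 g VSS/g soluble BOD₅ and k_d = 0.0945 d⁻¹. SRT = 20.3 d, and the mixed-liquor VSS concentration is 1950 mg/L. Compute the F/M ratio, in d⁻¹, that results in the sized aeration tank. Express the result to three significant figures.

Rearranging the biomass balance for a CMAS with decay, V = Y·Q·ΔS·θ_c / [X·(1+k_d θ_c)] = 0.628 × 490 × (1330 − 4.17) × 20.3 / [1950 × (1 + 0.0945 × 20.3)] = 8.28×10^6 / 5691 = 1455 m³.
F/M = applied load / biomass = Q·S₀/(V·X) = 490 × 1330 / (1455 × 1950) = 0.2296 d⁻¹.

F/M ≈ 0.230 d⁻¹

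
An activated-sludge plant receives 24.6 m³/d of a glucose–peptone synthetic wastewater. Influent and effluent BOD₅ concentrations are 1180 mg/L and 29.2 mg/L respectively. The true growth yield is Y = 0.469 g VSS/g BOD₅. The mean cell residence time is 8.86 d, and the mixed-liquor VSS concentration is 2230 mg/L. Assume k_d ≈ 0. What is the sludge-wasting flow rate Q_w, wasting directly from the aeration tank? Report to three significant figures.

Q_w ≈ 5.95 m³/d

With k_d = 0 the design equation reduces to V = Y Q (S₀−S) θ_c / X = 0.469 × 24.6 × (1180 − 29.2) × 8.86 / 2230 = 52.75 m³.
For wasting at MLVSS concentration, Q_w = V/θ_c = 52.75/8.86 = 5.954 m³/d.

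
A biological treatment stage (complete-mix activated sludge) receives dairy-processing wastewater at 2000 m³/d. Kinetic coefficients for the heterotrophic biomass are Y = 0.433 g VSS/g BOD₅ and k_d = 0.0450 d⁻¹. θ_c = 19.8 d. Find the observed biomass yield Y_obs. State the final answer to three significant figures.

Y_obs ≈ 0.229 g VSS/g BOD₅

Observed yield with endogenous decay: Y_obs = Y / (1 + k_d·θ_c) = 0.433 / (1 + 0.0450 × 19.8) = 0.433 / 1.891 = 0.2290 g VSS/g BOD₅.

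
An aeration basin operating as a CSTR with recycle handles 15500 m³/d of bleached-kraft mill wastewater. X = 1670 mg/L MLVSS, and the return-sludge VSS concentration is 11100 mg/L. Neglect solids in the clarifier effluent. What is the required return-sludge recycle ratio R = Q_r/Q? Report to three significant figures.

R ≈ 0.177

Mass balance around the secondary clarifier (neglecting effluent solids): R = X / (X_r − X) = 1670 / (11100 − 1670) = 0.1771.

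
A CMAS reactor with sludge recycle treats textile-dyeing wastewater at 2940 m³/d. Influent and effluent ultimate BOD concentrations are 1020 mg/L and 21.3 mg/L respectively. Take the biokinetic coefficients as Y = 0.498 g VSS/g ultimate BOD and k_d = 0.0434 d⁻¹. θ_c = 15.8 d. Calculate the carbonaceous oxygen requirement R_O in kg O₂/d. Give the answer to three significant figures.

R_O ≈ 1700 kg O₂/d

The observed yield is Y_obs = Y/(1 + k_d·θ_c) = 0.498 / (1 + 0.0434 × 15.8) = 0.498 / 1.686 = 0.2954 g VSS per g ultimate BOD removed.
Substrate removed = Q·(S₀ − S) = 2940 m³/d × (1020 − 21.3) g/m³ = 2.94×10^6 g/d = 2936 kg/d.
Biomass synthesised: P_X = Y_obs × 2936 = 867.4 kg VSS/d.
R_O = Q·(S₀ − S) − 1.42·P_X = 2936 − 1.42 × 867.4 = 1704 kg O₂/d.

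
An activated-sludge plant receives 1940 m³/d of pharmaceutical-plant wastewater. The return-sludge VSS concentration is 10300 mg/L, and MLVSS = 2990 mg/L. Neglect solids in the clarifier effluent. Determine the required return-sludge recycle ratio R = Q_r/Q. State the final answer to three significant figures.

R ≈ 0.409

Mass balance around the secondary clarifier (neglecting effluent solids): R = X / (X_r − X) = 2990 / (10300 − 2990) = 0.4090.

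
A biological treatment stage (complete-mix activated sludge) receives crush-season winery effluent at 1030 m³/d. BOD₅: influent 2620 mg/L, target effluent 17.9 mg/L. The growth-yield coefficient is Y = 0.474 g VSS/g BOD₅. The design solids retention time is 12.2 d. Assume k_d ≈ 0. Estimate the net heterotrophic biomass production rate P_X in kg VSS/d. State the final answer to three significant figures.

P_X ≈ 1270 kg VSS/d

No decay correction is needed, so Y_obs = Y = 0.474.
ΔS = 2620 − 17.9 = 2602 mg/L, so the substrate removal rate is 1030 × 2602/1000 = 2680 kg BOD₅/d.
So the net sludge growth is P_X = 0.4740 × 2680 = 1270 kg VSS/d.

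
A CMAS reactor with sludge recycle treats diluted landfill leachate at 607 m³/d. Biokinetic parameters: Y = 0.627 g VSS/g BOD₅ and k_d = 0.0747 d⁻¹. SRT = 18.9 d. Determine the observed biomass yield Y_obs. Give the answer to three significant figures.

Y_obs ≈ 0.260 g VSS/g BOD₅

Observed yield with endogenous decay: Y_obs = Y / (1 + k_d·θ_c) = 0.627 / (1 + 0.0747 × 18.9) = 0.627 / 2.412 = 0.2600 g VSS/g BOD₅.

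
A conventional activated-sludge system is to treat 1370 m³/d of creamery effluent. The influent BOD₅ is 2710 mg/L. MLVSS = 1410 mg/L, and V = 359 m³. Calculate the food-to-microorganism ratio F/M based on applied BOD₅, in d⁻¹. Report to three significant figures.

F/M ≈ 7.33 d⁻¹

Food-to-microorganism ratio F/M = Q S₀ / (V X) = 1370 × 2710 / (359.0 × 1410) = 7.335 d⁻¹.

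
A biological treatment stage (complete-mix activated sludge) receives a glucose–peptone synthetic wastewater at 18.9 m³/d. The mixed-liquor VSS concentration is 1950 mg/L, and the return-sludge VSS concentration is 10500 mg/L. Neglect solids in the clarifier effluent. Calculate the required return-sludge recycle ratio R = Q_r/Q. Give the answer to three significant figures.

R ≈ 0.228

Solids balance on the clarifier gives (1+R)X = R·X_r, so R = X/(X_r − X) = 1950 / (10500 − 1950) = 0.2281.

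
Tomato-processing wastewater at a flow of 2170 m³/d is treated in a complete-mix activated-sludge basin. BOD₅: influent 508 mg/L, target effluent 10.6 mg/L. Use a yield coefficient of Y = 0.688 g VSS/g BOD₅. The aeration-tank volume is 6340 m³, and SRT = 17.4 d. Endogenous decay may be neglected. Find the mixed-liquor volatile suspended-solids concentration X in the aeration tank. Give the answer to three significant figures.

X ≈ 2040 mg/L

From V·X = Y·Q·(S₀ − S)·θ_c (decay neglected): X = 0.688 × 2170 × (508 − 10.6) × 17.4 / 6340 = 2038 mg/L.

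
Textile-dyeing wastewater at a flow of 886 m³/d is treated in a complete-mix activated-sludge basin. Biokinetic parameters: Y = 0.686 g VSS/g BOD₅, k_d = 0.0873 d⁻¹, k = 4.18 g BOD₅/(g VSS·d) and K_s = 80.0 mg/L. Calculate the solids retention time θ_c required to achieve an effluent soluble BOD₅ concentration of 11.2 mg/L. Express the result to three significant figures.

From 1/θ_c = Y·k·S/(K_s + S) − k_d: Y·k·S/(K_s+S) = 0.686 × 4.18 × 11.2 / (80.0 + 11.2) = 0.3521 d⁻¹.
1/θ_c = 0.3521 − 0.0873 = 0.2648 d⁻¹, so θ_c = 3.776 d.

θ_c ≈ 3.78 d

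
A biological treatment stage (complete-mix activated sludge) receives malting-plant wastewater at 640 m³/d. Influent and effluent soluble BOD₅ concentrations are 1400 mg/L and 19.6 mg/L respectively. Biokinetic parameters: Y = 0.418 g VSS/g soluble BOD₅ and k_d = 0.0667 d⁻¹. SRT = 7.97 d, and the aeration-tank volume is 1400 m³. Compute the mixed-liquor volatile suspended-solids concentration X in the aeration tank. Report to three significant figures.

X ≈ 1370 mg/L

Solving the biomass balance for X: X = Y Q (S₀−S) θ_c / [V (1+k_d θ_c)] = 0.418 × 640 × (1400 − 19.6) × 7.97 / [1400 × (1 + 0.0667 × 7.97)] = 1373 mg/L.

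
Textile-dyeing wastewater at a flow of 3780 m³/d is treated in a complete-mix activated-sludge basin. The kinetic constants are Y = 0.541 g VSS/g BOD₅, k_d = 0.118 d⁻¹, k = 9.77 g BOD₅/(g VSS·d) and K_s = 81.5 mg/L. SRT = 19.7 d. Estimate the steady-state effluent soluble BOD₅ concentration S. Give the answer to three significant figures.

S ≈ 2.69 mg/L

From the Monod/SRT balance for a CMAS, S = K_s·(1+k_d θ_c)/[θ_c·(Y k − k_d) − 1] = 81.5 × (1 + 0.118 × 19.7) / [19.7 × (0.541 × 9.77 − 0.118) − 1] = 271.0 / 100.8 = 2.688 mg/L.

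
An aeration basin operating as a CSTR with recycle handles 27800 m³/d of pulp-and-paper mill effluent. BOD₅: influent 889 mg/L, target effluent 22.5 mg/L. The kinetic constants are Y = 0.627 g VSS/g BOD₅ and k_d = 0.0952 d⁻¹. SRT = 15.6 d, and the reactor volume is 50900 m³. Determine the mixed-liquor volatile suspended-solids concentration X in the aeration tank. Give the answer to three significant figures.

X ≈ 1860 mg/L

Solving the biomass balance for X: X = Y Q (S₀−S) θ_c / [V (1+k_d θ_c)] = 0.627 × 27800 × (889 − 22.5) × 15.6 / [50900 × (1 + 0.0952 × 15.6)] = 1863 mg/L.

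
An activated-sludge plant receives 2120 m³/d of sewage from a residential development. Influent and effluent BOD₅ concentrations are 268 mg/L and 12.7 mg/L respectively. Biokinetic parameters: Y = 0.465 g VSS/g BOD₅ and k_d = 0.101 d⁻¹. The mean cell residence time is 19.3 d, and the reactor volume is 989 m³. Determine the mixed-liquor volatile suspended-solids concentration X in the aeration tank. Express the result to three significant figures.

X = Y·Q·ΔS·θ_c / [V·(1 + k_d θ_c)] = 0.465 × 2120 × (268 − 12.7) × 19.3 / [989 × (1 + 0.101 × 19.3)] = 1665 mg/L.

X ≈ 1670 mg/L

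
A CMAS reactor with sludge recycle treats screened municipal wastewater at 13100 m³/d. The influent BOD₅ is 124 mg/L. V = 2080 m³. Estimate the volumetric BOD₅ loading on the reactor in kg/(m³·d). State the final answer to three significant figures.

Applied BOD₅ load per unit volume = Q·S₀/V = (13100 × 124/1000)/2080 = 0.7810 kg BOD₅·m⁻³·d⁻¹.

L_v ≈ 0.781 kg BOD₅/(m³·d)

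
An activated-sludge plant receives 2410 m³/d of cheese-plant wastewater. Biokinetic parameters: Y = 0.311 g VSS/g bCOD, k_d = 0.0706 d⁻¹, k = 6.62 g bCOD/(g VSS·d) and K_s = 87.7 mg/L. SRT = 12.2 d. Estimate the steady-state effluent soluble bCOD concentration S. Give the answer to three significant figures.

From the Monod/SRT balance for a CMAS, S = K_s·(1+k_d θ_c)/[θ_c·(Y k − k_d) − 1] = 87.7 × (1 + 0.0706 × 12.2) / [12.2 × (0.311 × 6.62 − 0.0706) − 1] = 163.2 / 23.26 = 7.019 mg/L.

S ≈ 7.02 mg/L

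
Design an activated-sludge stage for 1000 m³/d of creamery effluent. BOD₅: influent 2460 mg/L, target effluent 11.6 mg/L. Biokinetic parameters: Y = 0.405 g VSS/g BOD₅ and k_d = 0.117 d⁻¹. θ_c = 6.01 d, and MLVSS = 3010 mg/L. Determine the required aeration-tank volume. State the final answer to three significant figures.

V ≈ 1160 m³

Steady-state biomass mass balance: V·X·(1 + k_d·θ_c) = Y·Q·(S₀ − S)·θ_c, so V = 0.405 × 1000 × (2460 − 11.6) × 6.01 / [3010 × (1 + 0.117 × 6.01)] = 5.96×10^6 / 5127 = 1162 m³.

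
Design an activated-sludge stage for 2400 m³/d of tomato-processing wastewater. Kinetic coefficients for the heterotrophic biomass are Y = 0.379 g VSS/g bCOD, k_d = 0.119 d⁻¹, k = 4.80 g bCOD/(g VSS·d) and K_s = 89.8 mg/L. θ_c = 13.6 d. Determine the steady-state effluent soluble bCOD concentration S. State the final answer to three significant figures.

From the Monod/SRT balance for a CMAS, S = K_s·(1+k_d θ_c)/[θ_c·(Y k − k_d) − 1] = 89.8 × (1 + 0.119 × 13.6) / [13.6 × (0.379 × 4.80 − 0.119) − 1] = 235.1 / 22.12 = 10.63 mg/L.

S ≈ 10.6 mg/L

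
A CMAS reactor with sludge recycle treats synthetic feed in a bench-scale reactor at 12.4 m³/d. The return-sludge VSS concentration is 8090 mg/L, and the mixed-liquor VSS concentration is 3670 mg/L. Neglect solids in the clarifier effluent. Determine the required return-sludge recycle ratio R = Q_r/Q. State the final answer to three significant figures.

R ≈ 0.830

Mass balance around the secondary clarifier (neglecting effluent solids): R = X / (X_r − X) = 3670 / (8090 − 3670) = 0.8303.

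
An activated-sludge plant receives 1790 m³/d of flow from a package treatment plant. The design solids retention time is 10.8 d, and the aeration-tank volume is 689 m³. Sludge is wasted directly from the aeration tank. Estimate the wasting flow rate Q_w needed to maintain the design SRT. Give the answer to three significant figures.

Q_w ≈ 63.8 m³/d

For wasting at MLVSS concentration, Q_w = V/θ_c = 689.0/10.8 = 63.80 m³/d.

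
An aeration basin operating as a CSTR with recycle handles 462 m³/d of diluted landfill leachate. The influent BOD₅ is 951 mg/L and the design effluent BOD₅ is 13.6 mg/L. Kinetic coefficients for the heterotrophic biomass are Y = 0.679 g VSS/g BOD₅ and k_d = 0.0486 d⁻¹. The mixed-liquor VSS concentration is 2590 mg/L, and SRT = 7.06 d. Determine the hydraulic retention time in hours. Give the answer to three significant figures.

τ ≈ 31.0 h

Rearranging the biomass balance for a CMAS with decay, V = Y·Q·ΔS·θ_c / [X·(1+k_d θ_c)] = 0.679 × 462 × (951 − 13.6) × 7.06 / [2590 × (1 + 0.0486 × 7.06)] = 2.08×10^6 / 3479 = 596.8 m³.
Hydraulic retention time τ = V/Q = 596.8 / 462 = 1.292 d = 31.00 h.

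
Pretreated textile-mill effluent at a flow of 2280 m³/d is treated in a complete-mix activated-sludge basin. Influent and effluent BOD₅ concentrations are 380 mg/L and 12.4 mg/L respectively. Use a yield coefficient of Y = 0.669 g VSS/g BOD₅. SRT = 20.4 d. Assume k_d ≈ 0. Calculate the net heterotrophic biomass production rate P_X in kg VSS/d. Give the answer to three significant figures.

No decay correction is needed, so Y_obs = Y = 0.669.
Substrate removed = Q·(S₀ − S) = 2280 m³/d × (380 − 12.4) g/m³ = 8.38×10^5 g/d = 838.1 kg/d.
P_X = Y_obs · Q(S₀ − S) = 0.6690 × 838.1 = 560.7 kg VSS/d.

P_X ≈ 561 kg VSS/d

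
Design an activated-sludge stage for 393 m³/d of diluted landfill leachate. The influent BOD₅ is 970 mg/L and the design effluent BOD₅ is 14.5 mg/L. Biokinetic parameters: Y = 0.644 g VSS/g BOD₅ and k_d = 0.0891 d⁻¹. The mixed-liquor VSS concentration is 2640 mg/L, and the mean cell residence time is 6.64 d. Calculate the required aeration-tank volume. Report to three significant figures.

Rearranging the biomass balance for a CMAS with decay, V = Y·Q·ΔS·θ_c / [X·(1+k_d θ_c)] = 0.644 × 393 × (970 − 14.5) × 6.64 / [2640 × (1 + 0.0891 × 6.64)] = 1.61×10^6 / 4202 = 382.1 m³.

V ≈ 382 m³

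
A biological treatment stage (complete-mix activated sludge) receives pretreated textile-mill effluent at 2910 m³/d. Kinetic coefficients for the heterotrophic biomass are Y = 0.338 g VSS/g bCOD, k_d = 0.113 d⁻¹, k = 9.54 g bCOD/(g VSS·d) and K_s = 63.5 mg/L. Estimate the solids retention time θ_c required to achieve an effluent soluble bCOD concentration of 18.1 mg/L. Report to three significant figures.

θ_c ≈ 1.66 d

From 1/θ_c = Y·k·S/(K_s + S) − k_d: Y·k·S/(K_s+S) = 0.338 × 9.54 × 18.1 / (63.5 + 18.1) = 0.7152 d⁻¹.
Then 1/θ_c = μ − k_d = 0.7152 − 0.113 = 0.6022 d⁻¹, giving θ_c = 1.660 d.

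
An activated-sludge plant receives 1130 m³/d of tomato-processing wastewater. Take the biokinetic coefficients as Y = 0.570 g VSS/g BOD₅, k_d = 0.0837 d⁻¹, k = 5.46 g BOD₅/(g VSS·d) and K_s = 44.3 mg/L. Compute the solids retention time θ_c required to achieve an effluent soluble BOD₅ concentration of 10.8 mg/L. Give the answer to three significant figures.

From 1/θ_c = Y·k·S/(K_s + S) − k_d: Y·k·S/(K_s+S) = 0.570 × 5.46 × 10.8 / (44.3 + 10.8) = 0.6100 d⁻¹.
θ_c = 1/(μ − k_d) = 1/(0.6100 − 0.0837) = 1/0.5263 = 1.900 d.

θ_c ≈ 1.90 d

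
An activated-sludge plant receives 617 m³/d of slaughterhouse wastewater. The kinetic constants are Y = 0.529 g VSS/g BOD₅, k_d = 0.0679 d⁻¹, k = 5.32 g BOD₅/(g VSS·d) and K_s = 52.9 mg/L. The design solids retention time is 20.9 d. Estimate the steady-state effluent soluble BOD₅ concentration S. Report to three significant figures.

Effluent substrate depends only on kinetics and SRT: S = K_s(1 + k_d θ_c) / [θ_c(Yk − k_d) − 1] = 52.9 × (1 + 0.0679 × 20.9) / [20.9 × (0.529 × 5.32 − 0.0679) − 1] = 128.0 / 56.40 = 2.269 mg/L.

S ≈ 2.27 mg/L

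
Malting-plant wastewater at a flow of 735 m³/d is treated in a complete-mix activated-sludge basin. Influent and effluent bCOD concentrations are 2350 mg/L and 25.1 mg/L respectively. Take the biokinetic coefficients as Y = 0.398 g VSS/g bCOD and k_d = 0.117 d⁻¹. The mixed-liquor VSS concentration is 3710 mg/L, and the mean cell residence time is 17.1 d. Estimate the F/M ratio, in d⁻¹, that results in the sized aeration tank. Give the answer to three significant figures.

From the SRT design equation V = Y Q (S₀−S) θ_c / [X (1 + k_d θ_c)] = 0.398 × 735 × (2350 − 25.1) × 17.1 / [3710 × (1 + 0.117 × 17.1)] = 1.16×10^7 / 11133 = 1045 m³.
F/M = Q·S₀ / (V·X) = 735 × 2350 / (1045 × 3710) = 0.4457 g bCOD·(g VSS·d)⁻¹.

F/M ≈ 0.446 d⁻¹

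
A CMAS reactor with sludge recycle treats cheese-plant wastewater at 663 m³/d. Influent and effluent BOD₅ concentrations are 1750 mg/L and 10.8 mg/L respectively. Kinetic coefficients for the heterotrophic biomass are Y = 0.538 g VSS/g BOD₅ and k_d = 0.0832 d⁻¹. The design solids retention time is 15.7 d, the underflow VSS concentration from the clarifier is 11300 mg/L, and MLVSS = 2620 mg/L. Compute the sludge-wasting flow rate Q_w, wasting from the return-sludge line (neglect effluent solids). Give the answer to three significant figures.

Q_w ≈ 23.8 m³/d

Steady-state biomass mass balance: V·X·(1 + k_d·θ_c) = Y·Q·(S₀ − S)·θ_c, so V = 0.538 × 663 × (1750 − 10.8) × 15.7 / [2620 × (1 + 0.0832 × 15.7)] = 9.74×10^6 / 6042 = 1612 m³.
θ_c = V·X/(Q_w·X_r) when wasting from the recycle, so Q_w = V·X/(θ_c·X_r) = 1612 × 2620 / (15.7 × 11300) = 23.80 m³/d.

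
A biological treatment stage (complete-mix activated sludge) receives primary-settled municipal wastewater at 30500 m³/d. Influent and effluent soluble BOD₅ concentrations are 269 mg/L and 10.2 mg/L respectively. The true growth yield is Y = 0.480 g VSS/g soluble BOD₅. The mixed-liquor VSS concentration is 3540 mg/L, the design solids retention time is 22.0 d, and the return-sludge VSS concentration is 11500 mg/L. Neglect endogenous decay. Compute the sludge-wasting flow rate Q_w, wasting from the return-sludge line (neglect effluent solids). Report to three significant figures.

V·X = Y·Q·ΔS·θ_c gives V = 0.480 × 30500 × (269 − 10.2) × 22.0 / 3540 = 23546 m³.
Q_w = (V·X)/(θ_c X_r) = 23546 × 3540 / (22.0 × 11500) = 329.5 m³/d.

Q_w ≈ 329 m³/d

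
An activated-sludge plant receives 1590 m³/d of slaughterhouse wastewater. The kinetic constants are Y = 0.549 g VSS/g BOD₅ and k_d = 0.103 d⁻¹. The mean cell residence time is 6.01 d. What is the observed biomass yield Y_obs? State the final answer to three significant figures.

Y_obs ≈ 0.339 g VSS/g BOD₅

Correct the yield for decay: Y_obs = Y/(1 + k_d θ_c) = 0.549 / (1 + 0.103 × 6.01) = 0.549 / 1.619 = 0.3391.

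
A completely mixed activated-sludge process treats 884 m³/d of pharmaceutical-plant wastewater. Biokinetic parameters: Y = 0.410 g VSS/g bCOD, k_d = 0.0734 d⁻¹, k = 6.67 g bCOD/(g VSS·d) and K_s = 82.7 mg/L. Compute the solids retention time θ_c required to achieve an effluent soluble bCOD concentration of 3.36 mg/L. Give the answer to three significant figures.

θ_c ≈ 30.0 d

At the target effluent, Y k S/(K_s+S) = 0.410×6.67×3.36/86.06 = 0.1068 d⁻¹.
1/θ_c = 0.1068 − 0.0734 = 0.03337 d⁻¹, so θ_c = 29.97 d.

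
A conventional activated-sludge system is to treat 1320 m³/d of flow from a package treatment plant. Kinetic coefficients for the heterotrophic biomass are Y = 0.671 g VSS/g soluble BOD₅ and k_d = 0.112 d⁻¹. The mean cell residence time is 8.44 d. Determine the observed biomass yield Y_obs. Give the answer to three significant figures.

Observed yield with endogenous decay: Y_obs = Y / (1 + k_d·θ_c) = 0.671 / (1 + 0.112 × 8.44) = 0.671 / 1.945 = 0.3449 g VSS/g soluble BOD₅.

Y_obs ≈ 0.345 g VSS/g soluble BOD₅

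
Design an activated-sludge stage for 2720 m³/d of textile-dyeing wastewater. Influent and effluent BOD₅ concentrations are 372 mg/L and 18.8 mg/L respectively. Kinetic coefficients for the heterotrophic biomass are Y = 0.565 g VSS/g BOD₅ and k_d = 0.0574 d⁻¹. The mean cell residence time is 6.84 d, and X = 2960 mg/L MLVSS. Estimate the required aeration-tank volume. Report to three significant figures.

V ≈ 901 m³

From the SRT design equation V = Y Q (S₀−S) θ_c / [X (1 + k_d θ_c)] = 0.565 × 2720 × (372 − 18.8) × 6.84 / [2960 × (1 + 0.0574 × 6.84)] = 3.71×10^6 / 4122 = 900.7 m³.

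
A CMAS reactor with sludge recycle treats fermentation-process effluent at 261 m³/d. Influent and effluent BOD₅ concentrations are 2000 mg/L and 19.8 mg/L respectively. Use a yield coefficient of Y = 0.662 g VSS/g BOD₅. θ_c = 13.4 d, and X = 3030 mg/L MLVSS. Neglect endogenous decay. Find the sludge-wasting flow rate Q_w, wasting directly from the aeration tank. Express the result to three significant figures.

V·X = Y·Q·ΔS·θ_c gives V = 0.662 × 261 × (2000 − 19.8) × 13.4 / 3030 = 1513 m³.
For wasting at MLVSS concentration, Q_w = V/θ_c = 1513/13.4 = 112.9 m³/d.

Q_w ≈ 113 m³/d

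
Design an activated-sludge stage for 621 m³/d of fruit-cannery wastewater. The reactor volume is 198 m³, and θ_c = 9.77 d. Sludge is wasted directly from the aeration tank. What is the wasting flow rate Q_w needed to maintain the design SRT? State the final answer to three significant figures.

With mixed-liquor wasting, θ_c = V/Q_w, so Q_w = V/θ_c = 198.0/9.77 = 20.27 m³/d.

Q_w ≈ 20.3 m³/d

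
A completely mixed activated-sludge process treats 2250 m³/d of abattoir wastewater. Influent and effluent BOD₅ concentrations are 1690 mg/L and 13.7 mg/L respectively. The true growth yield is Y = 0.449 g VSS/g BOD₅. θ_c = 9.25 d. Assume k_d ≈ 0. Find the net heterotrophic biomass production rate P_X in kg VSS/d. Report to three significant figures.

With endogenous decay neglected, the observed yield equals the true yield: Y_obs = Y = 0.449 g VSS/g BOD₅.
Substrate removed = Q·(S₀ − S) = 2250 m³/d × (1690 − 13.7) g/m³ = 3.77×10^6 g/d = 3772 kg/d.
Biomass produced: P_X = Y_obs·Q·ΔS = 0.4490 × 3772 ≈ 1693 kg VSS/d.

P_X ≈ 1690 kg VSS/d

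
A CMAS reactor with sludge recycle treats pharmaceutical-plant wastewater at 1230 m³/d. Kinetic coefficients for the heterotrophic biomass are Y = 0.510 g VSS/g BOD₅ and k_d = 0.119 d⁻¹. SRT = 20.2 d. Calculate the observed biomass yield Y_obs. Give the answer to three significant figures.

Y_obs ≈ 0.150 g VSS/g BOD₅

Observed yield with endogenous decay: Y_obs = Y / (1 + k_d·θ_c) = 0.510 / (1 + 0.119 × 20.2) = 0.510 / 3.404 = 0.1498 g VSS/g BOD₅.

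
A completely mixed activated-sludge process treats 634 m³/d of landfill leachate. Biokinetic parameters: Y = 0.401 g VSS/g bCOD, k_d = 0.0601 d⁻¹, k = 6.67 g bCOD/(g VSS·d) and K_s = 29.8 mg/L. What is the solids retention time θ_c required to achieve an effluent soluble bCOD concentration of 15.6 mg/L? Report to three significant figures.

θ_c ≈ 1.16 d

At the target effluent, Y k S/(K_s+S) = 0.401×6.67×15.6/45.40 = 0.9190 d⁻¹.
Then 1/θ_c = μ − k_d = 0.9190 − 0.0601 = 0.8589 d⁻¹, giving θ_c = 1.164 d.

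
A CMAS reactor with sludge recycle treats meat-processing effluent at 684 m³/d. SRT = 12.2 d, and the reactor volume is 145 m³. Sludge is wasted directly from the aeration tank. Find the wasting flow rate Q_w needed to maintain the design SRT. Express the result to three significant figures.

For wasting at MLVSS concentration, Q_w = V/θ_c = 145.0/12.2 = 11.89 m³/d.

Q_w ≈ 11.9 m³/d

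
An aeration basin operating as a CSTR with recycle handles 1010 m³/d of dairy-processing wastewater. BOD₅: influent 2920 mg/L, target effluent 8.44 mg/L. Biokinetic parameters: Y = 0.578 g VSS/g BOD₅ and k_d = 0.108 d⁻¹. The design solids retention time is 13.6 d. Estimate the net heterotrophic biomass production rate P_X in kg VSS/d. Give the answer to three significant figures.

P_X ≈ 688 kg VSS/d

Observed yield with endogenous decay: Y_obs = Y / (1 + k_d·θ_c) = 0.578 / (1 + 0.108 × 13.6) = 0.578 / 2.469 = 0.2341 g VSS/g BOD₅.
Substrate removed = Q·(S₀ − S) = 1010 m³/d × (2920 − 8.44) g/m³ = 2.94×10^6 g/d = 2941 kg/d.
Biomass produced: P_X = Y_obs·Q·ΔS = 0.2341 × 2941 ≈ 688.5 kg VSS/d.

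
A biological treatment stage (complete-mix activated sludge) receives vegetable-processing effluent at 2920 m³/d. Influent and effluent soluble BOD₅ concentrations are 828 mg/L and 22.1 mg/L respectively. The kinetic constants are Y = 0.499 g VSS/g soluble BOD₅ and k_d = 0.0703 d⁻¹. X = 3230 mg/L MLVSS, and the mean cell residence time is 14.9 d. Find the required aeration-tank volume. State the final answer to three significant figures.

V ≈ 2650 m³

From the SRT design equation V = Y Q (S₀−S) θ_c / [X (1 + k_d θ_c)] = 0.499 × 2920 × (828 − 22.1) × 14.9 / [3230 × (1 + 0.0703 × 14.9)] = 1.75×10^7 / 6613 = 2646 m³.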